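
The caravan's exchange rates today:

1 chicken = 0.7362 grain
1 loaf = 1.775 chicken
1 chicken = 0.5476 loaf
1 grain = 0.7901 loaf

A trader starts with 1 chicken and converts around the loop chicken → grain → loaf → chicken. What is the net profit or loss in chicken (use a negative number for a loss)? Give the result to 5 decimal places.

1 chicken × 0.7362 = 0.7362 grain
0.7362 grain × 0.7901 = 0.58167162 loaf
0.58167162 loaf × 1.775 = 1.0324671255 chicken
Net change: 1.0324671255 − 1 = 0.0324671255 chicken

0.03247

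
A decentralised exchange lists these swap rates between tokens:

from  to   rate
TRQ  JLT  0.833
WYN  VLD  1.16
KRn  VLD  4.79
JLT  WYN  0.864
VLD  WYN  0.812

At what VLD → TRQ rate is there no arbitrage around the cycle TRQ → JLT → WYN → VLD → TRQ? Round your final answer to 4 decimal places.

1.1978

Known legs of the cycle: 0.833 × 0.864 × 1.16 = 0.83486592
For no arbitrage the full-cycle product must be 1, so the missing rate is 1 / 0.83486592 ≈ 1.197797.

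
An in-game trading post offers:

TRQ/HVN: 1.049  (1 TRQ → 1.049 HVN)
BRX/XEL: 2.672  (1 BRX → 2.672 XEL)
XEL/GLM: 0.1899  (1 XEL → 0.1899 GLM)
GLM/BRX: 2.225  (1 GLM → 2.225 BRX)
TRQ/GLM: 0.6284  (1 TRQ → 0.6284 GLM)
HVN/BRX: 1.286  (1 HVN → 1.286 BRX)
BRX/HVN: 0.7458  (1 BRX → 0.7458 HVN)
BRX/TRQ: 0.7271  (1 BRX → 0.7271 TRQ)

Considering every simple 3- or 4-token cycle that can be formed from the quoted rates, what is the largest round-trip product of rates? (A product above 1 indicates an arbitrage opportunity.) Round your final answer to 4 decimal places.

BRX→XEL→GLM→BRX: 2.672 × 0.1899 × 2.225 = 1.12899
BRX→TRQ→GLM→BRX: 0.7271 × 0.6284 × 2.225 = 1.01662
BRX→TRQ→HVN→BRX: 0.7271 × 1.049 × 1.286 = 0.98087
Maximum is BRX→XEL→GLM→BRX at 1.1290; arbitrage exists.

1.1290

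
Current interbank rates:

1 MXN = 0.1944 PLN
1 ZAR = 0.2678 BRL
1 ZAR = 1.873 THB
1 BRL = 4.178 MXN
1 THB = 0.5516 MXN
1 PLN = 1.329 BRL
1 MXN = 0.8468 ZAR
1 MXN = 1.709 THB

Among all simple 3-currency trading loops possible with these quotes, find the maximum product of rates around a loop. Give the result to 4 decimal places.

1.0794

BRL→MXN→PLN→BRL: 4.178 × 0.1944 × 1.329 = 1.07942
BRL→MXN→ZAR→BRL: 4.178 × 0.8468 × 0.2678 = 0.94746
ZAR→THB→MXN→ZAR: 1.873 × 0.5516 × 0.8468 = 0.87487
Maximum is BRL→MXN→PLN→BRL at 1.0794; arbitrage exists.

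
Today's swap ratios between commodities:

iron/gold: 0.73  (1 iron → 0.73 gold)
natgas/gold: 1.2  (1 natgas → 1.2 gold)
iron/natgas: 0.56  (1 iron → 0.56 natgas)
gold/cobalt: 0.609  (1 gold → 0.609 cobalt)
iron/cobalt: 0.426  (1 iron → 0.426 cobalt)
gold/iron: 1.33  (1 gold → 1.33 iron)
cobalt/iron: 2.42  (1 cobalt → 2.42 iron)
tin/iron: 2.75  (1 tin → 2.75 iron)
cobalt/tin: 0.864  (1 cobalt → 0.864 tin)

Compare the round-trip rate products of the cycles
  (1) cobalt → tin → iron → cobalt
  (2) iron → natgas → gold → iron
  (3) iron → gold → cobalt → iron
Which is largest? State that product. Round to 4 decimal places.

1.0759

(1) 0.864 × 2.75 × 0.426 = 1.01218
(2) 0.56 × 1.2 × 1.33 = 0.89376
(3) 0.73 × 0.609 × 2.42 = 1.07586
Highest is cycle (3) at 1.0759 (>1, arbitrage).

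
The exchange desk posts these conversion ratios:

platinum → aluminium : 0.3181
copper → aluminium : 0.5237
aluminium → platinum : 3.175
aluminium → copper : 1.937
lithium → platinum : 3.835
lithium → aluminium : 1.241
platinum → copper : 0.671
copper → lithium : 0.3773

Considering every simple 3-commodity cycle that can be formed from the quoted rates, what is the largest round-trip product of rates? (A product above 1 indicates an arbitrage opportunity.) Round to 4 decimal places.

1.1157

copper→aluminium→platinum→copper: 0.5237 × 3.175 × 0.671 = 1.11570
copper→lithium→platinum→copper: 0.3773 × 3.835 × 0.671 = 0.97090
copper→lithium→aluminium→copper: 0.3773 × 1.241 × 1.937 = 0.90696
Maximum is copper→aluminium→platinum→copper at 1.1157; arbitrage exists.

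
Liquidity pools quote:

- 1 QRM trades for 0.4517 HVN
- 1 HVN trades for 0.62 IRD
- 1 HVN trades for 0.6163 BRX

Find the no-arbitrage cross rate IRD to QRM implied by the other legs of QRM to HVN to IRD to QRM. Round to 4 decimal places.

3.5707

Known legs of the cycle: 0.4517 × 0.62 = 0.280054
For no arbitrage the full-cycle product must be 1, so the missing rate is 1 / 0.280054 ≈ 3.570740.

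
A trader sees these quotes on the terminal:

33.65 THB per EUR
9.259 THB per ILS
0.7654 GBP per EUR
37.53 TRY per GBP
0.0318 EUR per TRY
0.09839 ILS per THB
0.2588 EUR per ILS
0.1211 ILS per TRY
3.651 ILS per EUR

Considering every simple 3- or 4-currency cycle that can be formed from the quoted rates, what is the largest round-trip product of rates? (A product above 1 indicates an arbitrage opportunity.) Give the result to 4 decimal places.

0.9135

TRY→EUR→GBP→TRY: 0.0318 × 0.7654 × 37.53 = 0.91347
TRY→ILS→EUR→GBP→TRY: 0.1211 × 0.2588 × 0.7654 × 37.53 = 0.90028
THB→ILS→EUR→THB: 0.09839 × 0.2588 × 33.65 = 0.85684
Maximum is TRY→EUR→GBP→TRY at 0.9135; no arbitrage — every cycle loses value.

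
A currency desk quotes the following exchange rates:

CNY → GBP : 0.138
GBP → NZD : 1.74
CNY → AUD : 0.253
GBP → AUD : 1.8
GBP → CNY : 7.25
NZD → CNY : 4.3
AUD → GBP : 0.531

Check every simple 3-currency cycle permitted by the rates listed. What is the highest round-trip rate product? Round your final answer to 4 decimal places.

1.0325

CNY→GBP→NZD→CNY: 0.138 × 1.74 × 4.3 = 1.03252
CNY→AUD→GBP→CNY: 0.253 × 0.531 × 7.25 = 0.97399
Maximum is CNY→GBP→NZD→CNY at 1.0325; arbitrage exists.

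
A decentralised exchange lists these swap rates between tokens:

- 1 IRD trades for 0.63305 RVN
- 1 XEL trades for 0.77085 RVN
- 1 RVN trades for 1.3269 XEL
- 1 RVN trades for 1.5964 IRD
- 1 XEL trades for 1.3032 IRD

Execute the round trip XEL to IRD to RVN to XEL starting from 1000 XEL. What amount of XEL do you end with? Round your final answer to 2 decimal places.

1094.68

1000 XEL × 1.3032 = 1303.2 IRD
1303.2 IRD × 0.63305 = 824.99076 RVN
824.99076 RVN × 1.3269 = 1094.680239444 XEL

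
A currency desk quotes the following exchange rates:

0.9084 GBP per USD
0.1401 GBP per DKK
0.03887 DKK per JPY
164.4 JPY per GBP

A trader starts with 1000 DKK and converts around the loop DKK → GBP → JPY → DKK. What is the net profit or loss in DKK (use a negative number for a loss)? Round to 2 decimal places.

1000 DKK × 0.1401 = 140.1 GBP
140.1 GBP × 164.4 = 23032.44 JPY
23032.44 JPY × 0.03887 = 895.2709428 DKK
Net change: 895.2709428 − 1000 = -104.7290572 DKK

-104.73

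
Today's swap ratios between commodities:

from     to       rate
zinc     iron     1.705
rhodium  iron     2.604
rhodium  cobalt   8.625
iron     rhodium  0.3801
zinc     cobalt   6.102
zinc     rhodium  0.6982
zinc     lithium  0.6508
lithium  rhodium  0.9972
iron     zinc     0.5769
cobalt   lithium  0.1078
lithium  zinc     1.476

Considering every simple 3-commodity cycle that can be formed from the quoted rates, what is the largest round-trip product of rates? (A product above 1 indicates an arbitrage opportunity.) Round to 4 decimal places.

1.0489

iron→zinc→rhodium→iron: 0.5769 × 0.6982 × 2.604 = 1.04887
cobalt→lithium→zinc→cobalt: 0.1078 × 1.476 × 6.102 = 0.97091
cobalt→lithium→rhodium→cobalt: 0.1078 × 0.9972 × 8.625 = 0.92717
Maximum is iron→zinc→rhodium→iron at 1.0489; arbitrage exists.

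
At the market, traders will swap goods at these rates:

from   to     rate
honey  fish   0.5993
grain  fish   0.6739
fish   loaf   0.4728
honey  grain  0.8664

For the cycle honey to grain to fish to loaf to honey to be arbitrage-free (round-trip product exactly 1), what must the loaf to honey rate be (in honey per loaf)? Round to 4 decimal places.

Known legs of the cycle: 0.8664 × 0.6739 × 0.4728 = 0.276052298688
For no arbitrage the full-cycle product must be 1, so the missing rate is 1 / 0.276052298688 ≈ 3.622502.

3.6225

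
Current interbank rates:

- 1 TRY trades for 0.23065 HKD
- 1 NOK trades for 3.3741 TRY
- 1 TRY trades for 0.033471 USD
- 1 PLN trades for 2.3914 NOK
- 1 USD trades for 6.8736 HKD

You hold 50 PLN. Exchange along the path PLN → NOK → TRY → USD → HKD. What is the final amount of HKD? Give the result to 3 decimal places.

92.818

50 PLN × 2.3914 = 119.57 NOK
119.57 NOK × 3.3741 = 403.441137 TRY
403.441137 TRY × 0.033471 = 13.503578296527 USD
13.503578296527 USD × 6.8736 = 92.8181957790079872 HKD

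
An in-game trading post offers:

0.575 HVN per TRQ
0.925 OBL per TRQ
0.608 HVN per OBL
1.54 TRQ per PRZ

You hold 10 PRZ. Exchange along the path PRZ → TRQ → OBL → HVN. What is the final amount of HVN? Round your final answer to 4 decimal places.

8.6610

10 PRZ × 1.54 = 15.4 TRQ
15.4 TRQ × 0.925 = 14.245 OBL
14.245 OBL × 0.608 = 8.66096 HVN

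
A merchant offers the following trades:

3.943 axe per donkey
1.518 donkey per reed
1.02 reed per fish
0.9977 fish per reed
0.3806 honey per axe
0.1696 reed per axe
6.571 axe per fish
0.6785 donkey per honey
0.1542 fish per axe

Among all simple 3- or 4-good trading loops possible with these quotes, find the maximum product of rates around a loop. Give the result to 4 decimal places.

1.1119

reed→fish→axe→reed: 0.9977 × 6.571 × 0.1696 = 1.11188
donkey→axe→honey→donkey: 3.943 × 0.3806 × 0.6785 = 1.01823
donkey→axe→reed→donkey: 3.943 × 0.1696 × 1.518 = 1.01514
donkey→axe→fish→reed→donkey: 3.943 × 0.1542 × 1.02 × 1.518 = 0.94142
Maximum is reed→fish→axe→reed at 1.1119; arbitrage exists.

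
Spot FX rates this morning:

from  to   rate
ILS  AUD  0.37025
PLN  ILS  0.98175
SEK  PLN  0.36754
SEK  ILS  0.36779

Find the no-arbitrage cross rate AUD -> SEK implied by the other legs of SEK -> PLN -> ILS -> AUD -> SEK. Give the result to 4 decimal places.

Known legs of the cycle: 0.36754 × 0.98175 × 0.37025 = 0.13359819424875
For no arbitrage the full-cycle product must be 1, so the missing rate is 1 / 0.13359819424875 ≈ 7.485131.

7.4851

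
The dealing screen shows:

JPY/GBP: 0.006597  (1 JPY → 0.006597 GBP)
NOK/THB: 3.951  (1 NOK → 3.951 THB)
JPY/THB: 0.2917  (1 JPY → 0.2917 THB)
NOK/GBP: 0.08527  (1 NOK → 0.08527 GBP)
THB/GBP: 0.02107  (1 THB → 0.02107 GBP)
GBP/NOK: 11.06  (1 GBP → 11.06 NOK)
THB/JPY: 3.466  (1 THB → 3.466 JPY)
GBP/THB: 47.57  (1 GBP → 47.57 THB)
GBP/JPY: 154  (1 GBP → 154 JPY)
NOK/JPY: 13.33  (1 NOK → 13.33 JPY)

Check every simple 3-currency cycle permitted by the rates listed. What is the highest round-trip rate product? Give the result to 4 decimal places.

1.0877

THB→JPY→GBP→THB: 3.466 × 0.006597 × 47.57 = 1.08770
NOK→JPY→GBP→NOK: 13.33 × 0.006597 × 11.06 = 0.97259
THB→GBP→JPY→THB: 0.02107 × 154 × 0.2917 = 0.94650
NOK→THB→GBP→NOK: 3.951 × 0.02107 × 11.06 = 0.92072
Maximum is THB→JPY→GBP→THB at 1.0877; arbitrage exists.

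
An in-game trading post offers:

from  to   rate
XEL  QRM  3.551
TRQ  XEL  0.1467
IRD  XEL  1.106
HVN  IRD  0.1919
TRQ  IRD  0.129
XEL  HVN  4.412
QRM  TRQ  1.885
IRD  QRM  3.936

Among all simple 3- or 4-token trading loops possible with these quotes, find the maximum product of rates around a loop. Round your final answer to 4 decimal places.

0.9820

TRQ→XEL→QRM→TRQ: 0.1467 × 3.551 × 1.885 = 0.98196
TRQ→IRD→QRM→TRQ: 0.129 × 3.936 × 1.885 = 0.95710
TRQ→IRD→XEL→QRM→TRQ: 0.129 × 1.106 × 3.551 × 1.885 = 0.95501
HVN→IRD→XEL→HVN: 0.1919 × 1.106 × 4.412 = 0.93641
Maximum is TRQ→XEL→QRM→TRQ at 0.9820; no arbitrage — every cycle loses value.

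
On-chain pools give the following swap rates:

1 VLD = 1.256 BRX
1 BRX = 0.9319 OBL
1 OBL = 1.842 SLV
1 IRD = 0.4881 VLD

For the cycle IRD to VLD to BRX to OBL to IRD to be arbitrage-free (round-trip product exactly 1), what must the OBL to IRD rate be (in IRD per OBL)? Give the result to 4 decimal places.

Known legs of the cycle: 0.4881 × 1.256 × 0.9319 = 0.57130464984
For no arbitrage the full-cycle product must be 1, so the missing rate is 1 / 0.57130464984 ≈ 1.750380.

1.7504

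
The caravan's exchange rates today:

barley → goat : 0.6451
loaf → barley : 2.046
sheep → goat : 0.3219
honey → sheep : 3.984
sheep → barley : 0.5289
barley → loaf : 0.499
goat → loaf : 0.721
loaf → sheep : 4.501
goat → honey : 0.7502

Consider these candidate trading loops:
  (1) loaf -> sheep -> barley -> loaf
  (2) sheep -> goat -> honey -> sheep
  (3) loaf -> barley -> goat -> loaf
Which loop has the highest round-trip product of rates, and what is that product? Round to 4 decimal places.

1.1879

(1) 4.501 × 0.5289 × 0.499 = 1.18791
(2) 0.3219 × 0.7502 × 3.984 = 0.96209
(3) 2.046 × 0.6451 × 0.721 = 0.95163
Highest is cycle (1) at 1.1879 (>1, arbitrage).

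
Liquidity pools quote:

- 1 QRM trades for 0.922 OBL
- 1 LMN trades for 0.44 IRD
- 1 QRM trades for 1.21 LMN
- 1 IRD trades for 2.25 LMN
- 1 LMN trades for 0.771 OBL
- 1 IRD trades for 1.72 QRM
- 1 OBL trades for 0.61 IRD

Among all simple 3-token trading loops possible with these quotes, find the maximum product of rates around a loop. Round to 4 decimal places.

LMN→OBL→IRD→LMN: 0.771 × 0.61 × 2.25 = 1.05820
QRM→OBL→IRD→QRM: 0.922 × 0.61 × 1.72 = 0.96736
QRM→LMN→IRD→QRM: 1.21 × 0.44 × 1.72 = 0.91573
Maximum is LMN→OBL→IRD→LMN at 1.0582; arbitrage exists.

1.0582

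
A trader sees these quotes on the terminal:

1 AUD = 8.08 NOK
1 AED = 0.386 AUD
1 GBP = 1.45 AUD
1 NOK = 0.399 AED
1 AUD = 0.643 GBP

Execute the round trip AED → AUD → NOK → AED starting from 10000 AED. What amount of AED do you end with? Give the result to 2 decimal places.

10000 AED × 0.386 = 3860 AUD
3860 AUD × 8.08 = 31188.8 NOK
31188.8 NOK × 0.399 = 12444.3312 AED

12444.33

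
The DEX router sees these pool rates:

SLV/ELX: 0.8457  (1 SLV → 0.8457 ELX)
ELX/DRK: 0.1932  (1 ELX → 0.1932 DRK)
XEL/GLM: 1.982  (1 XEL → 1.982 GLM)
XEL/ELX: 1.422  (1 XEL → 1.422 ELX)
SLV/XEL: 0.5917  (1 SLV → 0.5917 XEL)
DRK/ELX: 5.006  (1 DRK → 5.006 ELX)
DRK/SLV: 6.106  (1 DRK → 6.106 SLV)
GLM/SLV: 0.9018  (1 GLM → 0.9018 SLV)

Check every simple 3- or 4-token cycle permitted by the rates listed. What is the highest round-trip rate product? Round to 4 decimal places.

1.0576

XEL→GLM→SLV→XEL: 1.982 × 0.9018 × 0.5917 = 1.05759
ELX→DRK→SLV→ELX: 0.1932 × 6.106 × 0.8457 = 0.99765
ELX→DRK→SLV→XEL→ELX: 0.1932 × 6.106 × 0.5917 × 1.422 = 0.99258
Maximum is XEL→GLM→SLV→XEL at 1.0576; arbitrage exists.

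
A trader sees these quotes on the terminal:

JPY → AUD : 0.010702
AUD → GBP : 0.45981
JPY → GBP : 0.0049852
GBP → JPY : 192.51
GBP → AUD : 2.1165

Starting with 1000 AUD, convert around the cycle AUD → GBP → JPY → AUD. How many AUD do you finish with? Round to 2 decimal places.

1000 AUD × 0.45981 = 459.81 GBP
459.81 GBP × 192.51 = 88518.0231 JPY
88518.0231 JPY × 0.010702 = 947.3198832162 AUD

947.32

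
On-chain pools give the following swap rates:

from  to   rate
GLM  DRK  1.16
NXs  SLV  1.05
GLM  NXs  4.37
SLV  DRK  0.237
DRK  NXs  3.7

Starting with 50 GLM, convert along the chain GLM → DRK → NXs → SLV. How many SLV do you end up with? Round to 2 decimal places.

225.33

50 GLM × 1.16 = 58 DRK
58 DRK × 3.7 = 214.6 NXs
214.6 NXs × 1.05 = 225.33 SLV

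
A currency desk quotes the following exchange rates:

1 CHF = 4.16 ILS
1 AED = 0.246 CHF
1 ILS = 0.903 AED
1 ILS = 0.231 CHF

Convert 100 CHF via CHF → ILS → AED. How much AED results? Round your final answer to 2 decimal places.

100 CHF × 4.16 = 416 ILS
416 ILS × 0.903 = 375.648 AED

375.65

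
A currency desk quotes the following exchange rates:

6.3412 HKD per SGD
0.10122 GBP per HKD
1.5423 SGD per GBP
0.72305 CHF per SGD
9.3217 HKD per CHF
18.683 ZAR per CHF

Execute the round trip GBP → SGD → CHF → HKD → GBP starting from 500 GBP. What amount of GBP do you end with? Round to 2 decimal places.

526.10

500 GBP × 1.5423 = 771.15 SGD
771.15 SGD × 0.72305 = 557.5800075 CHF
557.5800075 CHF × 9.3217 = 5197.59355591275 HKD
5197.59355591275 HKD × 0.10122 = 526.100419729488555 GBP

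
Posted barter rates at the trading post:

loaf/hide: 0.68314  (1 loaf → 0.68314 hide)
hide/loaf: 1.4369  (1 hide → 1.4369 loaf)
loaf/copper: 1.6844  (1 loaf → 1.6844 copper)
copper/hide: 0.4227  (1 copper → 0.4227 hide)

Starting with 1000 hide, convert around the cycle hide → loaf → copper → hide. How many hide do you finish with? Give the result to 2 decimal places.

1023.07

1000 hide × 1.4369 = 1436.9 loaf
1436.9 loaf × 1.6844 = 2420.31436 copper
2420.31436 copper × 0.4227 = 1023.066879972 hide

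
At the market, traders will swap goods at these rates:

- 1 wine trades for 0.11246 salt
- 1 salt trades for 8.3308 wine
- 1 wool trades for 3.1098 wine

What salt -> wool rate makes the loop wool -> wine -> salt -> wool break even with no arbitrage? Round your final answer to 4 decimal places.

Known legs of the cycle: 3.1098 × 0.11246 = 0.349728108
For no arbitrage the full-cycle product must be 1, so the missing rate is 1 / 0.349728108 ≈ 2.859364.

2.8594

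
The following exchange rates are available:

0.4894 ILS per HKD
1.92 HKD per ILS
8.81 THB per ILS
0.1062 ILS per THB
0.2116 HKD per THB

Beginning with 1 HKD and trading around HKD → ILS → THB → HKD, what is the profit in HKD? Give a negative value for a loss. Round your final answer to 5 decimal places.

-0.08766

1 HKD × 0.4894 = 0.4894 ILS
0.4894 ILS × 8.81 = 4.311614 THB
4.311614 THB × 0.2116 = 0.9123375224 HKD
Net change: 0.9123375224 − 1 = -0.0876624776 HKD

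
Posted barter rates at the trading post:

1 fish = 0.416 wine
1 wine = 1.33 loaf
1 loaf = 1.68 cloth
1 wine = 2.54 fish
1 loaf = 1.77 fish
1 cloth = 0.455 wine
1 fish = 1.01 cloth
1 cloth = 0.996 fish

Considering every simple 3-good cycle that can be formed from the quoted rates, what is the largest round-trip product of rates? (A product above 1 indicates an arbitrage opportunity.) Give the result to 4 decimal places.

1.1673

wine→fish→cloth→wine: 2.54 × 1.01 × 0.455 = 1.16726
wine→loaf→cloth→wine: 1.33 × 1.68 × 0.455 = 1.01665
wine→loaf→fish→wine: 1.33 × 1.77 × 0.416 = 0.97931
Maximum is wine→fish→cloth→wine at 1.1673; arbitrage exists.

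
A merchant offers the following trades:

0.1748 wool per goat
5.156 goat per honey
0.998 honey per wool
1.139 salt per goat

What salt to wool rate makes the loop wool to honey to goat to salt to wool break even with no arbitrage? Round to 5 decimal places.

Known legs of the cycle: 0.998 × 5.156 × 1.139 = 5.860938632
For no arbitrage the full-cycle product must be 1, so the missing rate is 1 / 5.860938632 ≈ 0.1706211.

0.17062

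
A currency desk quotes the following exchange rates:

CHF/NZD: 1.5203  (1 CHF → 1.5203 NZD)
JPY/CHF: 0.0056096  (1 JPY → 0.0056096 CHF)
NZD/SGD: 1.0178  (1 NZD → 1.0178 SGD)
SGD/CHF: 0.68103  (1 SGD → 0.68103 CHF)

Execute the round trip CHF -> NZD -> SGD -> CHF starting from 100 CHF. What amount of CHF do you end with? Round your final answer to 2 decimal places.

105.38

100 CHF × 1.5203 = 152.03 NZD
152.03 NZD × 1.0178 = 154.736134 SGD
154.736134 SGD × 0.68103 = 105.37994933802 CHF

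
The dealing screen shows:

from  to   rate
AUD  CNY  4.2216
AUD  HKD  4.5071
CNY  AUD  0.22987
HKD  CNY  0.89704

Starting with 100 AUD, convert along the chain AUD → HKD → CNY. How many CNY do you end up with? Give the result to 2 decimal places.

404.30

100 AUD × 4.5071 = 450.71 HKD
450.71 HKD × 0.89704 = 404.3048984 CNY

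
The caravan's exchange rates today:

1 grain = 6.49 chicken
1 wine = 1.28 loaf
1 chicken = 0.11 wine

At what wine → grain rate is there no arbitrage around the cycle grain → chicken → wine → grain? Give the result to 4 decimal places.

Known legs of the cycle: 6.49 × 0.11 = 0.7139
For no arbitrage the full-cycle product must be 1, so the missing rate is 1 / 0.7139 ≈ 1.400756.

1.4008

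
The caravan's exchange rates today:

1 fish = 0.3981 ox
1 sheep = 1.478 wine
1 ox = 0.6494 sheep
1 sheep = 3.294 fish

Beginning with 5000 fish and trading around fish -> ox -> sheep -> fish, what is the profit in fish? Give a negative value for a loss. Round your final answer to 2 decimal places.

-742.07

5000 fish × 0.3981 = 1990.5 ox
1990.5 ox × 0.6494 = 1292.6307 sheep
1292.6307 sheep × 3.294 = 4257.9255258 fish
Net change: 4257.9255258 − 5000 = -742.0744742 fish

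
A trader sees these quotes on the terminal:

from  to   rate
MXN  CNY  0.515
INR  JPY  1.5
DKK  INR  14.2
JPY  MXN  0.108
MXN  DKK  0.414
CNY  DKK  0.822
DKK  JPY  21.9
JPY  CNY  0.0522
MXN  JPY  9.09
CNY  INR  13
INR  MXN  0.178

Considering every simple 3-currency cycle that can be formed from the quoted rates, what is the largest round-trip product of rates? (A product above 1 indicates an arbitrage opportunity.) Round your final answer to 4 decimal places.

1.1917

MXN→CNY→INR→MXN: 0.515 × 13 × 0.178 = 1.19171
DKK→INR→MXN→DKK: 14.2 × 0.178 × 0.414 = 1.04643
JPY→CNY→INR→JPY: 0.0522 × 13 × 1.5 = 1.01790
JPY→MXN→DKK→JPY: 0.108 × 0.414 × 21.9 = 0.97919
JPY→CNY→DKK→JPY: 0.0522 × 0.822 × 21.9 = 0.93969
Maximum is MXN→CNY→INR→MXN at 1.1917; arbitrage exists.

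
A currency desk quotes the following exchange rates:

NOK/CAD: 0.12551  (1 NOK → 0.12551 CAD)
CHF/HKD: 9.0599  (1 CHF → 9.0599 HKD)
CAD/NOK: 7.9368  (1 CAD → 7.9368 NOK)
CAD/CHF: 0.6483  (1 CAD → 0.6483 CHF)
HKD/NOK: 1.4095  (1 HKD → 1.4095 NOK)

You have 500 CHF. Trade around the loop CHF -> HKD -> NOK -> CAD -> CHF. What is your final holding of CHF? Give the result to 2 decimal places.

519.53

500 CHF × 9.0599 = 4529.95 HKD
4529.95 HKD × 1.4095 = 6384.964525 NOK
6384.964525 NOK × 0.12551 = 801.37689753275 CAD
801.37689753275 CAD × 0.6483 = 519.532642670481825 CHF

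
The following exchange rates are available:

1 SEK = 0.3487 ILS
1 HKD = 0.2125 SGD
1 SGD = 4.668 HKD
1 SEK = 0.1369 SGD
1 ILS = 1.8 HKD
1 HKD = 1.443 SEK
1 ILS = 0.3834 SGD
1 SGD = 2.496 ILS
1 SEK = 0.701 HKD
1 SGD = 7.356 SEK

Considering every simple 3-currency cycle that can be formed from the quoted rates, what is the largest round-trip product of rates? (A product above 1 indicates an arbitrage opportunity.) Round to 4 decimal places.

SGD→SEK→HKD→SGD: 7.356 × 0.701 × 0.2125 = 1.09577
SGD→SEK→ILS→SGD: 7.356 × 0.3487 × 0.3834 = 0.98344
SGD→ILS→HKD→SGD: 2.496 × 1.8 × 0.2125 = 0.95472
SGD→HKD→SEK→SGD: 4.668 × 1.443 × 0.1369 = 0.92215
SEK→ILS→HKD→SEK: 0.3487 × 1.8 × 1.443 = 0.90571
Maximum is SGD→SEK→HKD→SGD at 1.0958; arbitrage exists.

1.0958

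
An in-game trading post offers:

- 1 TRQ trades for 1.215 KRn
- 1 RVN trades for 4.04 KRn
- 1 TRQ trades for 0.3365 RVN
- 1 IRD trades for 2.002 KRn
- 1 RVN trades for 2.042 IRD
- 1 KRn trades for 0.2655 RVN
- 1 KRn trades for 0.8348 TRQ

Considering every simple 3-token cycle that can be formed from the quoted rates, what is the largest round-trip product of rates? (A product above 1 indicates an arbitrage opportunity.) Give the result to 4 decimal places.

TRQ→RVN→KRn→TRQ: 0.3365 × 4.04 × 0.8348 = 1.13488
IRD→KRn→RVN→IRD: 2.002 × 0.2655 × 2.042 = 1.08539
Maximum is TRQ→RVN→KRn→TRQ at 1.1349; arbitrage exists.

1.1349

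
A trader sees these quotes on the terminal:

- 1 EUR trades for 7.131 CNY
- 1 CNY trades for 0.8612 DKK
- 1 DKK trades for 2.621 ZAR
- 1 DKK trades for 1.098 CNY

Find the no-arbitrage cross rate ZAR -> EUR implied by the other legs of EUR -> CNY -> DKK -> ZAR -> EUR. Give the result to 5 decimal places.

Known legs of the cycle: 7.131 × 0.8612 × 2.621 = 16.0961302812
For no arbitrage the full-cycle product must be 1, so the missing rate is 1 / 16.0961302812 ≈ 0.0621267.

0.06213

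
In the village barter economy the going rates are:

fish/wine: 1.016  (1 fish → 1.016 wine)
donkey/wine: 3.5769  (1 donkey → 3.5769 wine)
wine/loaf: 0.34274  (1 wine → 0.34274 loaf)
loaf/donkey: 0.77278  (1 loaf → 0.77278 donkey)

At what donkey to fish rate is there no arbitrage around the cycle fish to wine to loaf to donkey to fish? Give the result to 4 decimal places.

3.7161

Known legs of the cycle: 1.016 × 0.34274 × 0.77278 = 0.2691004190752
For no arbitrage the full-cycle product must be 1, so the missing rate is 1 / 0.2691004190752 ≈ 3.716085.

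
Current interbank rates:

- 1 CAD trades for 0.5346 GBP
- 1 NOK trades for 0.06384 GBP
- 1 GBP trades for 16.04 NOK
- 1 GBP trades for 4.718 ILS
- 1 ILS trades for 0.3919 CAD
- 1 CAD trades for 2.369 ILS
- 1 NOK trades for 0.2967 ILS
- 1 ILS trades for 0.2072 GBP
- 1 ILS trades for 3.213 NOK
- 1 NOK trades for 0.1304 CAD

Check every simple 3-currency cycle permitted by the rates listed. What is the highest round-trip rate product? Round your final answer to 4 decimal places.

1.1182

NOK→CAD→GBP→NOK: 0.1304 × 0.5346 × 16.04 = 1.11818
ILS→NOK→CAD→ILS: 3.213 × 0.1304 × 2.369 = 0.99255
ILS→CAD→GBP→ILS: 0.3919 × 0.5346 × 4.718 = 0.98847
ILS→GBP→NOK→ILS: 0.2072 × 16.04 × 0.2967 = 0.98608
ILS→NOK→GBP→ILS: 3.213 × 0.06384 × 4.718 = 0.96775
Maximum is NOK→CAD→GBP→NOK at 1.1182; arbitrage exists.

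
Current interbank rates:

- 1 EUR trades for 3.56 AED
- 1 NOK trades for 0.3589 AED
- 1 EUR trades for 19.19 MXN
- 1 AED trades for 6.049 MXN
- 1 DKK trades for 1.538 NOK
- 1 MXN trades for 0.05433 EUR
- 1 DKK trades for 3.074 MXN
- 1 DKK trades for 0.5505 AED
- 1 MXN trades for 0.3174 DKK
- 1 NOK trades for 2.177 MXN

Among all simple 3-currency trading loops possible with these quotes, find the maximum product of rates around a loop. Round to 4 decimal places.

MXN→EUR→AED→MXN: 0.05433 × 3.56 × 6.049 = 1.16997
MXN→DKK→NOK→MXN: 0.3174 × 1.538 × 2.177 = 1.06273
MXN→DKK→AED→MXN: 0.3174 × 0.5505 × 6.049 = 1.05693
Maximum is MXN→EUR→AED→MXN at 1.1700; arbitrage exists.

1.1700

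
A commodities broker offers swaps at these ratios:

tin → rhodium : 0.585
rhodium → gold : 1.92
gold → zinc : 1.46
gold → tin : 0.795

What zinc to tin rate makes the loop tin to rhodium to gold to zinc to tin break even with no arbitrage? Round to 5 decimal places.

0.60980

Known legs of the cycle: 0.585 × 1.92 × 1.46 = 1.639872
For no arbitrage the full-cycle product must be 1, so the missing rate is 1 / 1.639872 ≈ 0.6098037.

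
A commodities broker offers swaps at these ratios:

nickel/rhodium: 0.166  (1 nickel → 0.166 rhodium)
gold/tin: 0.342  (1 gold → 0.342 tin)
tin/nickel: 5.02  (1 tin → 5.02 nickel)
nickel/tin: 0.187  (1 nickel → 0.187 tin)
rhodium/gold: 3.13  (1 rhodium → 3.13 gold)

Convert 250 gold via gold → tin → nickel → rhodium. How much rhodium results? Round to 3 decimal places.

250 gold × 0.342 = 85.5 tin
85.5 tin × 5.02 = 429.21 nickel
429.21 nickel × 0.166 = 71.24886 rhodium

71.249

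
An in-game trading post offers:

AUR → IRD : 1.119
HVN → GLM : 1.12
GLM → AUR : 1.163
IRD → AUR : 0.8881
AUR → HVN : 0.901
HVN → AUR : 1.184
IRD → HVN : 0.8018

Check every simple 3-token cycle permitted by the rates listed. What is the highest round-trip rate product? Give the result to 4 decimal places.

1.1736

GLM→AUR→HVN→GLM: 1.163 × 0.901 × 1.12 = 1.17361
IRD→HVN→AUR→IRD: 0.8018 × 1.184 × 1.119 = 1.06230
Maximum is GLM→AUR→HVN→GLM at 1.1736; arbitrage exists.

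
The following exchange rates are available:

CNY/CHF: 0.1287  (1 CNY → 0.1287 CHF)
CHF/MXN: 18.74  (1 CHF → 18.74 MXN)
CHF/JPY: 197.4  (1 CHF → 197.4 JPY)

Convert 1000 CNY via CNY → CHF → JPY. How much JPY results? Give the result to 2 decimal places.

1000 CNY × 0.1287 = 128.7 CHF
128.7 CHF × 197.4 = 25405.38 JPY

25405.38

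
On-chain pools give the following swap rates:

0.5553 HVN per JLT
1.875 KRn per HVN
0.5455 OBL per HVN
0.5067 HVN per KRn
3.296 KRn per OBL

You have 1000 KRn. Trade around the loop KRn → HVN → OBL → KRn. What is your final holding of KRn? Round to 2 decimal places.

911.03

1000 KRn × 0.5067 = 506.7 HVN
506.7 HVN × 0.5455 = 276.40485 OBL
276.40485 OBL × 3.296 = 911.0303856 KRn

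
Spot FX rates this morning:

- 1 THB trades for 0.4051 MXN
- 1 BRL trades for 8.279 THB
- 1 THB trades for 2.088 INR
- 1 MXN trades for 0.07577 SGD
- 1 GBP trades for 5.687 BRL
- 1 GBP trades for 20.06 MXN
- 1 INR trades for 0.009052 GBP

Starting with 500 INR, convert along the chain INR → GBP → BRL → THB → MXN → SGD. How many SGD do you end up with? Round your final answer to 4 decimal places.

6.5409

500 INR × 0.009052 = 4.526 GBP
4.526 GBP × 5.687 = 25.739362 BRL
25.739362 BRL × 8.279 = 213.096177998 THB
213.096177998 THB × 0.4051 = 86.3252617069898 MXN
86.3252617069898 MXN × 0.07577 = 6.540865079538617146 SGD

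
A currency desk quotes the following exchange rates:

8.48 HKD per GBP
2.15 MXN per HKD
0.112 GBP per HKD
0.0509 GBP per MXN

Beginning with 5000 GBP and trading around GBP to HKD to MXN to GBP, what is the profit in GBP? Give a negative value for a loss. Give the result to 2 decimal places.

-359.96

5000 GBP × 8.48 = 42400 HKD
42400 HKD × 2.15 = 91160 MXN
91160 MXN × 0.0509 = 4640.044 GBP
Net change: 4640.044 − 5000 = -359.956 GBP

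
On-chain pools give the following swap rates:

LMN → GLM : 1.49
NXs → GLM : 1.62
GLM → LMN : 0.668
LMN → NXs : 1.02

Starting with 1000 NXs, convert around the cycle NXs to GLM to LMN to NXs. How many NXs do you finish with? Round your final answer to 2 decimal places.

1000 NXs × 1.62 = 1620 GLM
1620 GLM × 0.668 = 1082.16 LMN
1082.16 LMN × 1.02 = 1103.8032 NXs

1103.80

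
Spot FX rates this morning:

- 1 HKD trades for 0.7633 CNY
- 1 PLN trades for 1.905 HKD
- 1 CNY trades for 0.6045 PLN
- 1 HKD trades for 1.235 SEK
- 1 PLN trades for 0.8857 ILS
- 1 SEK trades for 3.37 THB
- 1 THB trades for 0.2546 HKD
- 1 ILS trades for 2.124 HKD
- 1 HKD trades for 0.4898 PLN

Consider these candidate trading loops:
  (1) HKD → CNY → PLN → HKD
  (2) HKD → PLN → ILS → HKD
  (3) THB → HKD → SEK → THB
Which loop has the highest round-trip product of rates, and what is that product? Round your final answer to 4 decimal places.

1.0596

(1) 0.7633 × 0.6045 × 1.905 = 0.87900
(2) 0.4898 × 0.8857 × 2.124 = 0.92142
(3) 0.2546 × 1.235 × 3.37 = 1.05963
Highest is cycle (3) at 1.0596 (>1, arbitrage).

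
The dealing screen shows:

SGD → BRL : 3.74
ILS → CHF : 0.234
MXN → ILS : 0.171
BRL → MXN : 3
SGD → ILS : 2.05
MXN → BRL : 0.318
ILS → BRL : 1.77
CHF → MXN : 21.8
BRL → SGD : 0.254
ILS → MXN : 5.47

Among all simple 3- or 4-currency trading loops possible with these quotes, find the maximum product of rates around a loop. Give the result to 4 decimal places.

0.9216

SGD→ILS→BRL→SGD: 2.05 × 1.77 × 0.254 = 0.92164
BRL→MXN→ILS→BRL: 3 × 0.171 × 1.77 = 0.90801
SGD→ILS→MXN→BRL→SGD: 2.05 × 5.47 × 0.318 × 0.254 = 0.90574
CHF→MXN→ILS→CHF: 21.8 × 0.171 × 0.234 = 0.87231
Maximum is SGD→ILS→BRL→SGD at 0.9216; no arbitrage — every cycle loses value.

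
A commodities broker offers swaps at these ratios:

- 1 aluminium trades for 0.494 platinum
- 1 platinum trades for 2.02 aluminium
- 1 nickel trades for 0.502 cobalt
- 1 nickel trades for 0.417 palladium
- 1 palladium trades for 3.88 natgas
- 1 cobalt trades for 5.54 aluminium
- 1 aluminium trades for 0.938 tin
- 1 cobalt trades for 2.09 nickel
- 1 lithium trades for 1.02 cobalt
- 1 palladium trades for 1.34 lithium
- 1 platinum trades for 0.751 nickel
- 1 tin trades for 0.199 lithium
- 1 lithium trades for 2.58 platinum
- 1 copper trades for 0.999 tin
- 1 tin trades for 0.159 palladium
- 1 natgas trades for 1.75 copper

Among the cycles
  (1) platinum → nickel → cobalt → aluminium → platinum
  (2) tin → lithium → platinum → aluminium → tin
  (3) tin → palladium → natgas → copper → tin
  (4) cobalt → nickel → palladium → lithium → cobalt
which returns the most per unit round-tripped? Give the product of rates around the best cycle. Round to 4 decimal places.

(1) 0.751 × 0.502 × 5.54 × 0.494 = 1.03176
(2) 0.199 × 2.58 × 2.02 × 0.938 = 0.97281
(3) 0.159 × 3.88 × 1.75 × 0.999 = 1.07853
(4) 2.09 × 0.417 × 1.34 × 1.02 = 1.19121
Highest is cycle (4) at 1.1912 (>1, arbitrage).

1.1912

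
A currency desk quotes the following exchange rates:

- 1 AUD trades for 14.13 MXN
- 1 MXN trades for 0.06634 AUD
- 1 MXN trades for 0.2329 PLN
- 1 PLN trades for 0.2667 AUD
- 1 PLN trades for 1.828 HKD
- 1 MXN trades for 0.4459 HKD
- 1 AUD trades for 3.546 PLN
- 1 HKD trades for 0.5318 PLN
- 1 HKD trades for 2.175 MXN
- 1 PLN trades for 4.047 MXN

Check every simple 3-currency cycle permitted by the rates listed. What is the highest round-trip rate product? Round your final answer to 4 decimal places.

0.9597

PLN→MXN→HKD→PLN: 4.047 × 0.4459 × 0.5318 = 0.95966
PLN→MXN→AUD→PLN: 4.047 × 0.06634 × 3.546 = 0.95202
PLN→HKD→MXN→PLN: 1.828 × 2.175 × 0.2329 = 0.92599
PLN→AUD→MXN→PLN: 0.2667 × 14.13 × 0.2329 = 0.87768
Maximum is PLN→MXN→HKD→PLN at 0.9597; no arbitrage — every cycle loses value.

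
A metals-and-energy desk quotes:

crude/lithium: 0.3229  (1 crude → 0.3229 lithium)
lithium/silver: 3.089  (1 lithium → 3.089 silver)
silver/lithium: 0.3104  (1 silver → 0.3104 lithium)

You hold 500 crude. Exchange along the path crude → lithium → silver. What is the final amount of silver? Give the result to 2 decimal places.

498.72

500 crude × 0.3229 = 161.45 lithium
161.45 lithium × 3.089 = 498.71905 silver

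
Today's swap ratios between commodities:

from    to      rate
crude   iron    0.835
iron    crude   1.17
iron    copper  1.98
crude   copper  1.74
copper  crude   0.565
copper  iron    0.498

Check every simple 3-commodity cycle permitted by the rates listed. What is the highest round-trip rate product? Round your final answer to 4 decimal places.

1.0138

copper→iron→crude→copper: 0.498 × 1.17 × 1.74 = 1.01383
copper→crude→iron→copper: 0.565 × 0.835 × 1.98 = 0.93411
Maximum is copper→iron→crude→copper at 1.0138; arbitrage exists.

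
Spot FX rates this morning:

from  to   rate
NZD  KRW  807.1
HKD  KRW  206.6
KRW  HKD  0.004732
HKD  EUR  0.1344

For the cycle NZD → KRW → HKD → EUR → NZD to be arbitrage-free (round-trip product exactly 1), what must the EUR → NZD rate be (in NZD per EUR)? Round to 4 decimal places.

Known legs of the cycle: 807.1 × 0.004732 × 0.1344 = 0.51330010368
For no arbitrage the full-cycle product must be 1, so the missing rate is 1 / 0.51330010368 ≈ 1.948178.

1.9482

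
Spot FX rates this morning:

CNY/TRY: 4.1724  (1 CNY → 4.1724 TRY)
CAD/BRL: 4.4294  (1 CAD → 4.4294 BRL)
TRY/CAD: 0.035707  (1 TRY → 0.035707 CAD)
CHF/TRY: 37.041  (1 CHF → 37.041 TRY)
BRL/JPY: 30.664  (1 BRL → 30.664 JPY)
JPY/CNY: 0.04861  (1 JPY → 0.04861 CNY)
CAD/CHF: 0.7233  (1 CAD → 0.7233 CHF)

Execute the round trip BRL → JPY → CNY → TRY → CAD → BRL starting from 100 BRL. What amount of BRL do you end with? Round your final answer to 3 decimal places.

98.365

100 BRL × 30.664 = 3066.4 JPY
3066.4 JPY × 0.04861 = 149.057704 CNY
149.057704 CNY × 4.1724 = 621.9283641696 TRY
621.9283641696 TRY × 0.035707 = 22.2071960994039072 CAD
22.2071960994039072 CAD × 4.4294 = 98.36455440269966655168 BRL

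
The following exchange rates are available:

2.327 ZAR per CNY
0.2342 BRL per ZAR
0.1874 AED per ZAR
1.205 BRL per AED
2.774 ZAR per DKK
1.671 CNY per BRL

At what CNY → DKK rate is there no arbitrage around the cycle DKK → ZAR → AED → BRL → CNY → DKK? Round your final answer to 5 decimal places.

0.95535

Known legs of the cycle: 2.774 × 0.1874 × 1.205 × 1.671 = 1.046741734218
For no arbitrage the full-cycle product must be 1, so the missing rate is 1 / 1.046741734218 ≈ 0.9553455.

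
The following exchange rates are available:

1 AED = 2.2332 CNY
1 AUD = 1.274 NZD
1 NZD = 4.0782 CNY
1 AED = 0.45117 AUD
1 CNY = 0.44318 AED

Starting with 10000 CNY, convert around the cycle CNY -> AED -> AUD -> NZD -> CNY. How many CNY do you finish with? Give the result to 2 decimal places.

10388.63

10000 CNY × 0.44318 = 4431.8 AED
4431.8 AED × 0.45117 = 1999.495206 AUD
1999.495206 AUD × 1.274 = 2547.356892444 NZD
2547.356892444 NZD × 4.0782 = 10388.6308787651208 CNY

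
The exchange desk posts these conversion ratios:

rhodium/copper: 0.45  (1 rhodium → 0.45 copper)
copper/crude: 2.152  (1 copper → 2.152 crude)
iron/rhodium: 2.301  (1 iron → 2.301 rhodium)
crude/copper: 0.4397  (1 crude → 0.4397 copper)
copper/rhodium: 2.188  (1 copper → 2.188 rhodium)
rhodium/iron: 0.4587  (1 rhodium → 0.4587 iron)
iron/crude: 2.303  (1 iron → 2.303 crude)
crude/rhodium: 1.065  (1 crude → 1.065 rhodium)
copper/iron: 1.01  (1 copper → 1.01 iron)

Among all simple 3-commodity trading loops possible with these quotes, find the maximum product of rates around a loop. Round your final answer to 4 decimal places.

1.1251

iron→crude→rhodium→iron: 2.303 × 1.065 × 0.4587 = 1.12505
iron→rhodium→copper→iron: 2.301 × 0.45 × 1.01 = 1.04580
crude→rhodium→copper→crude: 1.065 × 0.45 × 2.152 = 1.03135
iron→crude→copper→iron: 2.303 × 0.4397 × 1.01 = 1.02276
Maximum is iron→crude→rhodium→iron at 1.1251; arbitrage exists.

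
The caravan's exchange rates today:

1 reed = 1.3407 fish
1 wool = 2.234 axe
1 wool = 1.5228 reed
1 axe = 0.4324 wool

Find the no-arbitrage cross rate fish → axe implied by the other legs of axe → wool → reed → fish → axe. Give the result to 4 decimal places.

Known legs of the cycle: 0.4324 × 1.5228 × 1.3407 = 0.882795605904
For no arbitrage the full-cycle product must be 1, so the missing rate is 1 / 0.882795605904 ≈ 1.132765.

1.1328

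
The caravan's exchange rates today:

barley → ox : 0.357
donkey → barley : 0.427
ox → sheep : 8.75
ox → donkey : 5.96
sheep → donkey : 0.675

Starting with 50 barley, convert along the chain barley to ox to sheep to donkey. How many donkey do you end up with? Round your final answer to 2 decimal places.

105.43

50 barley × 0.357 = 17.85 ox
17.85 ox × 8.75 = 156.1875 sheep
156.1875 sheep × 0.675 = 105.4265625 donkey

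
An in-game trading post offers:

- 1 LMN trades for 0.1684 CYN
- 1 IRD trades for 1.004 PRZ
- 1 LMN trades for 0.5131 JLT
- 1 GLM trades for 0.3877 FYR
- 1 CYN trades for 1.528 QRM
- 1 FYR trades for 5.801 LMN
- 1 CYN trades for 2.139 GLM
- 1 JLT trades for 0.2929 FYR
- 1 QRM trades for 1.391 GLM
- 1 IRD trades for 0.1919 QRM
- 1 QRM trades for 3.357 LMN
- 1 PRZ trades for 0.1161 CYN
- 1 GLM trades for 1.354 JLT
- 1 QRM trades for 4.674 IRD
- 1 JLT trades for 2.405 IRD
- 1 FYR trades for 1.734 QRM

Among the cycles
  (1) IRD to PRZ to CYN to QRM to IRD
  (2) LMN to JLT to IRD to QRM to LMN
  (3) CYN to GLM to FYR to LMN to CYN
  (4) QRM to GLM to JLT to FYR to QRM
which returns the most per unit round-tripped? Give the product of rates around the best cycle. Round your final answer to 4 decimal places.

(1) 1.004 × 0.1161 × 1.528 × 4.674 = 0.83249
(2) 0.5131 × 2.405 × 0.1919 × 3.357 = 0.79496
(3) 2.139 × 0.3877 × 5.801 × 0.1684 = 0.81012
(4) 1.391 × 1.354 × 0.2929 × 1.734 = 0.95656
Highest is cycle (4) at 0.9566 (≤1, no arbitrage).

0.9566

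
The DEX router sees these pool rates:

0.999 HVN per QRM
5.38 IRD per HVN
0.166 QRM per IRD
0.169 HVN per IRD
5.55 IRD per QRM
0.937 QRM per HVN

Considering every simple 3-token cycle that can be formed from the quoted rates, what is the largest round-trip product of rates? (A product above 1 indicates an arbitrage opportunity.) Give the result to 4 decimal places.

QRM→HVN→IRD→QRM: 0.999 × 5.38 × 0.166 = 0.89219
QRM→IRD→HVN→QRM: 5.55 × 0.169 × 0.937 = 0.87886
Maximum is QRM→HVN→IRD→QRM at 0.8922; no arbitrage — every cycle loses value.

0.8922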